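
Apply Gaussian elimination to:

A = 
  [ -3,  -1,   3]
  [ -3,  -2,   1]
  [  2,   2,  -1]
Row operations:
R2 → R2 - (1)·R1
R3 → R3 + (2/3)·R1
R3 → R3 + (4/3)·R2

Resulting echelon form:
REF = 
  [  -3,   -1,    3]
  [   0,   -1,   -2]
  [   0,    0, -5/3]

Rank = 3 (number of non-zero pivot rows).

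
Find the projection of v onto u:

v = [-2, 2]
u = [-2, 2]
v·u = (-2)(-2) + (2)(2) = 8
u·u = (-2)² + (2)² = 8
proj_u(v) = (v·u / u·u) × u = (8/8) × u = (1) × u

proj_u(v) = [-2, 2]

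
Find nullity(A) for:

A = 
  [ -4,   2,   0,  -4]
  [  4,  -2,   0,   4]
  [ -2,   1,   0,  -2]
nullity(A) = 3

Row reduce:
R2 → R2 + (1)·R1
R3 → R3 - (1/2)·R1
REF = 
  [ -4,   2,   0,  -4]
  [  0,   0,   0,   0]
  [  0,   0,   0,   0]
Pivot columns: 1 → 1 pivot.
rank(A) = 1, so nullity(A) = 4 - 1 = 3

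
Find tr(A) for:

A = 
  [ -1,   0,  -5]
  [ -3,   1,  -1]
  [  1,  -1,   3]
3

tr(A) = -1 + 1 + 3 = 3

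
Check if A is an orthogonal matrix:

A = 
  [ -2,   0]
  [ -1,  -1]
No

AᵀA = 
  [  5,   1]
  [  1,   1]
≠ I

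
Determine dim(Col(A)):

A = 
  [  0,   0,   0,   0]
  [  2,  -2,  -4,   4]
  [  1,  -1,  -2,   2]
dim(Col(A)) = 1

Row reduce:
Swap R1 ↔ R2
R3 → R3 - (1/2)·R1
REF = 
  [  2,  -2,  -4,   4]
  [  0,   0,   0,   0]
  [  0,   0,   0,   0]
Pivot columns: 1 → 1 pivot.
dim(Col(A)) = number of pivot columns = 1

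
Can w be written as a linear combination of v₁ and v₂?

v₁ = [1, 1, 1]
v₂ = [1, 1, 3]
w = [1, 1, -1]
Yes

Form the augmented matrix and row-reduce:
[v₁|v₂|w] = 
  [  1,   1,   1]
  [  1,   1,   1]
  [  1,   3,  -1]
R2 → R2 - (1)·R1
R3 → R3 - (1)·R1
Swap R2 ↔ R3
REF = 
  [  1,   1,   1]
  [  0,   2,  -2]
  [  0,   0,   0]

No row of the form [0 0 | nonzero], so the system is consistent. Back-substitution gives c₁ = 2, c₂ = -1: w = (2)·v₁ + (-1)·v₂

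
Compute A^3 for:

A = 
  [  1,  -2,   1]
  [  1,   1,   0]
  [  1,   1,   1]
A^3 = 
  [ -1,  -1,   2]
  [  2,  -4,   3]
  [  5,  -4,   5]

A² = A·A:
A²[1,1] = (1)(1) + (-2)(1) + (1)(1) = 0
A²[1,2] = (1)(-2) + (-2)(1) + (1)(1) = -3
A²[1,3] = (1)(1) + (-2)(0) + (1)(1) = 2
A²[2,1] = (1)(1) + (1)(1) + (0)(1) = 2
A²[2,2] = (1)(-2) + (1)(1) + (0)(1) = -1
A²[2,3] = (1)(1) + (1)(0) + (0)(1) = 1
A²[3,1] = (1)(1) + (1)(1) + (1)(1) = 3
A²[3,2] = (1)(-2) + (1)(1) + (1)(1) = 0
A²[3,3] = (1)(1) + (1)(0) + (1)(1) = 2
A² = 
  [  0,  -3,   2]
  [  2,  -1,   1]
  [  3,   0,   2]

A^3 = A^2·A:
A^3[1,1] = (0)(1) + (-3)(1) + (2)(1) = -1
A^3[1,2] = (0)(-2) + (-3)(1) + (2)(1) = -1
A^3[1,3] = (0)(1) + (-3)(0) + (2)(1) = 2
A^3[2,1] = (2)(1) + (-1)(1) + (1)(1) = 2
A^3[2,2] = (2)(-2) + (-1)(1) + (1)(1) = -4
A^3[2,3] = (2)(1) + (-1)(0) + (1)(1) = 3
A^3[3,1] = (3)(1) + (0)(1) + (2)(1) = 5
A^3[3,2] = (3)(-2) + (0)(1) + (2)(1) = -4
A^3[3,3] = (3)(1) + (0)(0) + (2)(1) = 5
A^3 = 
  [ -1,  -1,   2]
  [  2,  -4,   3]
  [  5,  -4,   5]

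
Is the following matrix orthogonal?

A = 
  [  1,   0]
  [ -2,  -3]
No

AᵀA = 
  [  5,   6]
  [  6,   9]
≠ I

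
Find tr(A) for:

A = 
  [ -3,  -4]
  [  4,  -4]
-7

tr(A) = -3 + -4 = -7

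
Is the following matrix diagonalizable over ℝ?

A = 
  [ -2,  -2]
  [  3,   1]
No

tr(A) = -1, det(A) = 4
Characteristic polynomial: λ² - tr(A)λ + det(A) = λ² + λ + 4
λ² + λ + 4 = 0  ⇒  λ = (-1 ± √((1)² - 4·(4)))/2 = (-1 ± √(-15))/2
  = (-1 + i√15)/2,  (-1 - i√15)/2
Eigenvalues: (-1 + i√15)/2, (-1 - i√15)/2  (≈ -0.5 + 1.936i, -0.5 - 1.936i)
Has complex eigenvalues (not diagonalizable over ℝ).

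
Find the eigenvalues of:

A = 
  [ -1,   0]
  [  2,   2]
λ = 2, -1

tr(A) = 1, det(A) = -2
Characteristic polynomial: λ² - tr(A)λ + det(A) = λ² - λ - 2
λ² - λ - 2 = (λ + 1)(λ - 2)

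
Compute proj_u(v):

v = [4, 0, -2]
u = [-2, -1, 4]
proj_u(v) = [32/21, 16/21, -64/21]

v·u = (4)(-2) + (0)(-1) + (-2)(4) = -16
u·u = (-2)² + (-1)² + (4)² = 21
proj_u(v) = (v·u / u·u) × u = (-16/21) × u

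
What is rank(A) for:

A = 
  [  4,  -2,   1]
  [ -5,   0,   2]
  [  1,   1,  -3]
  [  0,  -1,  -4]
rank(A) = 3

Row reduce:
R2 → R2 + (5/4)·R1
R3 → R3 - (1/4)·R1
R3 → R3 + (3/5)·R2
R4 → R4 - (2/5)·R2
R4 → R4 - (53/13)·R3
REF = 
  [     4,     -2,      1]
  [     0,   -5/2,   13/4]
  [     0,      0, -13/10]
  [     0,      0,      0]
Pivot columns: 1, 2, 3 → 3 pivots.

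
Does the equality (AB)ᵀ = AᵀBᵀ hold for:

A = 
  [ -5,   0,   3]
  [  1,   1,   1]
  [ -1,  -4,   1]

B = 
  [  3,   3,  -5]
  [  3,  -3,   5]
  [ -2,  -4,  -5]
No

(AB)ᵀ = 
  [-21,   4, -17]
  [-27,  -4,   5]
  [ 10,  -5, -20]

AᵀBᵀ = 
  [ -7, -23,  11]
  [ 23, -23,  16]
  [  7,  11, -15]

The two matrices differ, so (AB)ᵀ ≠ AᵀBᵀ in general. The correct identity is (AB)ᵀ = BᵀAᵀ.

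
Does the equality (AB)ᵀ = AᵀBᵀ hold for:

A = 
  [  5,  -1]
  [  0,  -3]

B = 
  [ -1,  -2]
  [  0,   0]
No

(AB)ᵀ = 
  [ -5,   0]
  [-10,   0]

AᵀBᵀ = 
  [ -5,   0]
  [  7,   0]

The two matrices differ, so (AB)ᵀ ≠ AᵀBᵀ in general. The correct identity is (AB)ᵀ = BᵀAᵀ.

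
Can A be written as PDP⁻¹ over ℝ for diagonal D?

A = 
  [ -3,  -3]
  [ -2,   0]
Yes

tr(A) = -3, det(A) = -6
Characteristic polynomial: λ² - tr(A)λ + det(A) = λ² + 3λ - 6
λ² + 3λ - 6 = 0  ⇒  λ = (-3 ± √((3)² - 4·(-6)))/2 = (-3 ± √(33))/2
  = (-3 + √33)/2,  (-3 - √33)/2
Eigenvalues: (-3 + √33)/2, (-3 - √33)/2  (≈ 1.372, -4.372)
The two irrational eigenvalues are distinct (simple), so each has alg. mult. = geom. mult. = 1.
Sum of geometric multiplicities equals n, so A has n independent eigenvectors.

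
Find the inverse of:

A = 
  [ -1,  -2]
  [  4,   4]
det(A) = (-1)(4) - (-2)(4) = 4
For a 2×2 matrix, A⁻¹ = (1/det(A)) · [[d, -b], [-c, a]]
    = (1/4) · [[4, 2], [-4, -1]]

A⁻¹ = 
  [   1,  1/2]
  [  -1, -1/4]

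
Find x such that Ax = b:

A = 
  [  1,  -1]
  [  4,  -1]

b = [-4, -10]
x = [-2, 2]

Row reduce the augmented matrix [A|b]:
R2 → R2 - (4)·R1
REF = 
  [  1,  -1,  -4]
  [  0,   3,   6]

Back-substitution:
x₂ = 6 / 3 = 2
x₁ = (-4 - (-1)(2)) / 1 = -2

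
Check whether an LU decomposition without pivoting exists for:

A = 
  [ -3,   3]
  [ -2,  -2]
Yes.
A[1,1] = -3 ≠ 0, so Gaussian elimination proceeds without a row swap: multiplier ℓ₂₁ = (-2)/(-3) = 2/3, and U[2,2] = -2 - (2/3)(3) = -4.
L = 
  [  1,   0]
  [2/3,   1]
U = 
  [ -3,   3]
  [  0,  -4]
Check row 2 of LU: [(2/3)(-3), (2/3)(3) + (-4)] = [-2, -2] = row 2 of A ✓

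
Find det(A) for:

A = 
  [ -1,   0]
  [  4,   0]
For a 2×2 matrix, det = ad - bc = (-1)(0) - (0)(4) = 0

det(A) = 0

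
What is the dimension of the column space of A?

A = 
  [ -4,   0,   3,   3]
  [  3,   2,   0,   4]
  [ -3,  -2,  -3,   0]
dim(Col(A)) = 3

Row reduce:
R2 → R2 + (3/4)·R1
R3 → R3 - (3/4)·R1
R3 → R3 + (1)·R2
REF = 
  [  -4,    0,    3,    3]
  [   0,    2,  9/4, 25/4]
  [   0,    0,   -3,    4]
Pivot columns: 1, 2, 3 → 3 pivots.
dim(Col(A)) = number of pivot columns = 3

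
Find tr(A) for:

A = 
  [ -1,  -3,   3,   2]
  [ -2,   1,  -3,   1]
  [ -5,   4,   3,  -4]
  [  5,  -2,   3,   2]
5

tr(A) = -1 + 1 + 3 + 2 = 5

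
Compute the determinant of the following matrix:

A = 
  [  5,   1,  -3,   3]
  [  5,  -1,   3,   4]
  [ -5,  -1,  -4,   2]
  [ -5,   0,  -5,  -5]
-355

Cofactor expansion along row 1: det(A) = a₁₁M₁₁ - a₁₂M₁₂ + a₁₃M₁₃ - a₁₄M₁₄

M₁₁ = det[[-1, 3, 4]; [-1, -4, 2]; [0, -5, -5]]
  = (-1)·((-4)(-5) - (2)(-5)) - (3)·((-1)(-5) - (2)(0)) + (4)·((-1)(-5) - (-4)(0))
  = (-1)(30) - (3)(5) + (4)(5)
  = -25
M₁₂ = det[[5, 3, 4]; [-5, -4, 2]; [-5, -5, -5]]
  = (5)·((-4)(-5) - (2)(-5)) - (3)·((-5)(-5) - (2)(-5)) + (4)·((-5)(-5) - (-4)(-5))
  = (5)(30) - (3)(35) + (4)(5)
  = 65
M₁₃ = det[[5, -1, 4]; [-5, -1, 2]; [-5, 0, -5]]
  = (5)·((-1)(-5) - (2)(0)) - (-1)·((-5)(-5) - (2)(-5)) + (4)·((-5)(0) - (-1)(-5))
  = (5)(5) - (-1)(35) + (4)(-5)
  = 40
M₁₄ = det[[5, -1, 3]; [-5, -1, -4]; [-5, 0, -5]]
  = (5)·((-1)(-5) - (-4)(0)) - (-1)·((-5)(-5) - (-4)(-5)) + (3)·((-5)(0) - (-1)(-5))
  = (5)(5) - (-1)(5) + (3)(-5)
  = 15

det(A) = (5)(-25) - (1)(65) + (-3)(40) - (3)(15) = -355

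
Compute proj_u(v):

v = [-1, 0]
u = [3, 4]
proj_u(v) = [-9/25, -12/25]

v·u = (-1)(3) + (0)(4) = -3
u·u = (3)² + (4)² = 25
proj_u(v) = (v·u / u·u) × u = (-3/25) × u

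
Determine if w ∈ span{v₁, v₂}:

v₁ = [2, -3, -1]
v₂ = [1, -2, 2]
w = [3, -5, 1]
Yes

Form the augmented matrix and row-reduce:
[v₁|v₂|w] = 
  [  2,   1,   3]
  [ -3,  -2,  -5]
  [ -1,   2,   1]
R2 → R2 + (3/2)·R1
R3 → R3 + (1/2)·R1
R3 → R3 + (5)·R2
REF = 
  [   2,    1,    3]
  [   0, -1/2, -1/2]
  [   0,    0,    0]

No row of the form [0 0 | nonzero], so the system is consistent. Back-substitution gives c₁ = 1, c₂ = 1: w = (1)·v₁ + (1)·v₂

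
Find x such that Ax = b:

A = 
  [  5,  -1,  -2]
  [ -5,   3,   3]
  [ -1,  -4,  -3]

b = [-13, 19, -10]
x = [-2, 3, 0]

Row reduce the augmented matrix [A|b]:
R2 → R2 + (1)·R1
R3 → R3 + (1/5)·R1
R3 → R3 + (21/10)·R2
REF = 
  [     5,     -1,     -2,    -13]
  [     0,      2,      1,      6]
  [     0,      0, -13/10,      0]

Back-substitution:
x₃ = 0 / (-13/10) = 0
x₂ = (6 - (1)(0)) / 2 = 3
x₁ = (-13 - (-1)(3) - (-2)(0)) / 5 = -2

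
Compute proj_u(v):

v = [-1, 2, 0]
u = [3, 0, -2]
proj_u(v) = [-9/13, 0, 6/13]

v·u = (-1)(3) + (2)(0) + (0)(-2) = -3
u·u = (3)² + (0)² + (-2)² = 13
proj_u(v) = (v·u / u·u) × u = (-3/13) × u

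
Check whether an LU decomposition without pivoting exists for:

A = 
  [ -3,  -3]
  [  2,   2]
Yes.
A[1,1] = -3 ≠ 0, so Gaussian elimination proceeds without a row swap: multiplier ℓ₂₁ = (2)/(-3) = -2/3, and U[2,2] = 2 - (-2/3)(-3) = 0.
L = 
  [   1,    0]
  [-2/3,    1]
U = 
  [ -3,  -3]
  [  0,   0]
Check row 2 of LU: [(-2/3)(-3), (-2/3)(-3) + 0] = [2, 2] = row 2 of A ✓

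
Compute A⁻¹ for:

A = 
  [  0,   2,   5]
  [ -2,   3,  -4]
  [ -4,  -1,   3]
det(A) = (0)·((3)(3) - (-4)(-1)) - (2)·((-2)(3) - (-4)(-4)) + (5)·((-2)(-1) - (3)(-4))
  = (0)(5) - (2)(-22) + (5)(14)
  = 114
det(A) = 114 ≠ 0, so A is invertible.

Cofactors Cᵢⱼ = (-1)ⁱ⁺ʲ·Mᵢⱼ:
C = 
  [  5,  22,  14]
  [-11,  20,  -8]
  [-23, -10,   4]

adj(A) = Cᵀ:
adj(A) = 
  [  5, -11, -23]
  [ 22,  20, -10]
  [ 14,  -8,   4]

A⁻¹ = (1/114) · adj(A):
A⁻¹ = 
  [  5/114, -11/114, -23/114]
  [  11/57,   10/57,   -5/57]
  [   7/57,   -4/57,    2/57]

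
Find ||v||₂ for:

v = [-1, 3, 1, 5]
6

||v||₂ = √((-1)² + (3)² + (1)² + (5)²) = √36 = 6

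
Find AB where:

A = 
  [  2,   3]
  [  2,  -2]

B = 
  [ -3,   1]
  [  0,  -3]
AB = 
  [ -6,  -7]
  [ -6,   8]

A is 2×2 and B is 2×2, so AB is 2×2. Each entry is (row of A)·(column of B):
AB[1,1] = (2)(-3) + (3)(0) = -6
AB[1,2] = (2)(1) + (3)(-3) = -7
AB[2,1] = (2)(-3) + (-2)(0) = -6
AB[2,2] = (2)(1) + (-2)(-3) = 8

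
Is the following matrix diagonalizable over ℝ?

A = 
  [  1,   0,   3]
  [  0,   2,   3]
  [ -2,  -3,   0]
No

Characteristic polynomial: det(λI - A) = λ³ - 3λ² + 17λ - 21
By the rational root theorem any rational root is an integer dividing 21; none of those is a root, so p(λ) has no rational roots and hence (being an irreducible cubic) no repeated roots.
Discriminant of the cubic: Δ = -11948
Δ < 0 ⇒ one real eigenvalue and a complex-conjugate pair: λ ≈ 0.7884 + 3.76i, 0.7884 - 3.76i, 1.423
Has complex eigenvalues (not diagonalizable over ℝ).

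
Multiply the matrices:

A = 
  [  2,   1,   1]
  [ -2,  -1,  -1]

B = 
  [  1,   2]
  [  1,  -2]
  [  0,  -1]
A is 2×3 and B is 3×2, so AB is 2×2. Each entry is (row of A)·(column of B):
AB[1,1] = (2)(1) + (1)(1) + (1)(0) = 3
AB[1,2] = (2)(2) + (1)(-2) + (1)(-1) = 1
AB[2,1] = (-2)(1) + (-1)(1) + (-1)(0) = -3
AB[2,2] = (-2)(2) + (-1)(-2) + (-1)(-1) = -1

AB = 
  [  3,   1]
  [ -3,  -1]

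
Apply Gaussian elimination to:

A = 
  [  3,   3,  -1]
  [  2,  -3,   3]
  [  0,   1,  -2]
Row operations:
R2 → R2 - (2/3)·R1
R3 → R3 + (1/5)·R2

Resulting echelon form:
REF = 
  [     3,      3,     -1]
  [     0,     -5,   11/3]
  [     0,      0, -19/15]

Rank = 3 (number of non-zero pivot rows).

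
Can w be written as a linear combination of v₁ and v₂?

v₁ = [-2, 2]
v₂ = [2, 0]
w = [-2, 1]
Yes

Form the augmented matrix and row-reduce:
[v₁|v₂|w] = 
  [ -2,   2,  -2]
  [  2,   0,   1]
R2 → R2 + (1)·R1
REF = 
  [ -2,   2,  -2]
  [  0,   2,  -1]

No row of the form [0 0 | nonzero], so the system is consistent. Back-substitution gives c₁ = 1/2, c₂ = -1/2: w = (1/2)·v₁ + (-1/2)·v₂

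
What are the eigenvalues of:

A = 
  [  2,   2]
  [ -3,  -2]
tr(A) = 0, det(A) = 2
Characteristic polynomial: λ² - tr(A)λ + det(A) = λ² + 2
λ² + 2 = 0  ⇒  λ = (0 ± √((0)² - 4·(2)))/2 = (0 ± √(-8))/2
  = i√2,  -i√2

λ = i√2, -i√2  (≈ 0 + 1.414i, 0 - 1.414i)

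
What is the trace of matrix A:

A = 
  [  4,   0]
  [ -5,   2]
6

tr(A) = 4 + 2 = 6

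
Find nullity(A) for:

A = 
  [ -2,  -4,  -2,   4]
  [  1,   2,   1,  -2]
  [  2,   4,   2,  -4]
nullity(A) = 3

Row reduce:
R2 → R2 + (1/2)·R1
R3 → R3 + (1)·R1
REF = 
  [ -2,  -4,  -2,   4]
  [  0,   0,   0,   0]
  [  0,   0,   0,   0]
Pivot columns: 1 → 1 pivot.
rank(A) = 1, so nullity(A) = 4 - 1 = 3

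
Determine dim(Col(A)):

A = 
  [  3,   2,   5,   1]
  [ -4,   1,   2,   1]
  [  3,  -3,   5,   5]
dim(Col(A)) = 3

Row reduce:
R2 → R2 + (4/3)·R1
R3 → R3 - (1)·R1
R3 → R3 + (15/11)·R2
REF = 
  [     3,      2,      5,      1]
  [     0,   11/3,   26/3,    7/3]
  [     0,      0, 130/11,  79/11]
Pivot columns: 1, 2, 3 → 3 pivots.
dim(Col(A)) = number of pivot columns = 3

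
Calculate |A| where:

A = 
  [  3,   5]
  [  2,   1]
For a 2×2 matrix, det = ad - bc = (3)(1) - (5)(2) = -7

det(A) = -7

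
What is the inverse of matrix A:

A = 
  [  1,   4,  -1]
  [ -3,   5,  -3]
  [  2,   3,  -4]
det(A) = (1)·((5)(-4) - (-3)(3)) - (4)·((-3)(-4) - (-3)(2)) + (-1)·((-3)(3) - (5)(2))
  = (1)(-11) - (4)(18) + (-1)(-19)
  = -64
det(A) = -64 ≠ 0, so A is invertible.

Cofactors Cᵢⱼ = (-1)ⁱ⁺ʲ·Mᵢⱼ:
C = 
  [-11, -18, -19]
  [ 13,  -2,   5]
  [ -7,   6,  17]

adj(A) = Cᵀ:
adj(A) = 
  [-11,  13,  -7]
  [-18,  -2,   6]
  [-19,   5,  17]

A⁻¹ = (-1/64) · adj(A):
A⁻¹ = 
  [ 11/64, -13/64,   7/64]
  [  9/32,   1/32,  -3/32]
  [ 19/64,  -5/64, -17/64]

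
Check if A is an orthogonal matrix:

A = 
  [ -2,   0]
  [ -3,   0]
No

AᵀA = 
  [ 13,   0]
  [  0,   0]
≠ I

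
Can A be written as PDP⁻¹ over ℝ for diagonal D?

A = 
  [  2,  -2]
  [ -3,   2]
Yes

tr(A) = 4, det(A) = -2
Characteristic polynomial: λ² - tr(A)λ + det(A) = λ² - 4λ - 2
λ² - 4λ - 2 = 0  ⇒  λ = (4 ± √((-4)² - 4·(-2)))/2 = (4 ± √(24))/2
  = 2 + √6,  2 - √6
Eigenvalues: 2 + √6, 2 - √6  (≈ 4.449, -0.4495)
The two irrational eigenvalues are distinct (simple), so each has alg. mult. = geom. mult. = 1.
Sum of geometric multiplicities equals n, so A has n independent eigenvectors.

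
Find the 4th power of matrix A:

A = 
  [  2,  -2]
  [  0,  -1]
A² = A·A:
A²[1,1] = (2)(2) + (-2)(0) = 4
A²[1,2] = (2)(-2) + (-2)(-1) = -2
A²[2,1] = (0)(2) + (-1)(0) = 0
A²[2,2] = (0)(-2) + (-1)(-1) = 1
A² = 
  [  4,  -2]
  [  0,   1]

A^3 = A^2·A:
A^3[1,1] = (4)(2) + (-2)(0) = 8
A^3[1,2] = (4)(-2) + (-2)(-1) = -6
A^3[2,1] = (0)(2) + (1)(0) = 0
A^3[2,2] = (0)(-2) + (1)(-1) = -1
A^3 = 
  [  8,  -6]
  [  0,  -1]

A^4 = A^3·A:
A^4[1,1] = (8)(2) + (-6)(0) = 16
A^4[1,2] = (8)(-2) + (-6)(-1) = -10
A^4[2,1] = (0)(2) + (-1)(0) = 0
A^4[2,2] = (0)(-2) + (-1)(-1) = 1
A^4 = 
  [ 16, -10]
  [  0,   1]

Therefore
A^4 = 
  [ 16, -10]
  [  0,   1]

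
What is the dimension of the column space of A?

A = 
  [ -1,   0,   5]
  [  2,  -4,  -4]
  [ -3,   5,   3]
Row reduce:
R2 → R2 + (2)·R1
R3 → R3 - (3)·R1
R3 → R3 + (5/4)·R2
REF = 
  [  -1,    0,    5]
  [   0,   -4,    6]
  [   0,    0, -9/2]
Pivot columns: 1, 2, 3 → 3 pivots.
dim(Col(A)) = number of pivot columns = 3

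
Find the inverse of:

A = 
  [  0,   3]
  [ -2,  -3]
det(A) = (0)(-3) - (3)(-2) = 6
For a 2×2 matrix, A⁻¹ = (1/det(A)) · [[d, -b], [-c, a]]
    = (1/6) · [[-3, -3], [2, 0]]

A⁻¹ = 
  [-1/2, -1/2]
  [ 1/3,    0]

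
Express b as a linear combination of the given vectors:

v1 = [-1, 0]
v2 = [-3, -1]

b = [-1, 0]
c1 = 1, c2 = 0

b = 1·v1 + 0·v2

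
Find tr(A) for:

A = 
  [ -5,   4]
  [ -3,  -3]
-8

tr(A) = -5 + -3 = -8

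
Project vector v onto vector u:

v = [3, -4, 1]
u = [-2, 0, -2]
v·u = (3)(-2) + (-4)(0) + (1)(-2) = -8
u·u = (-2)² + (0)² + (-2)² = 8
proj_u(v) = (v·u / u·u) × u = (-8/8) × u = (-1) × u

proj_u(v) = [2, 0, 2]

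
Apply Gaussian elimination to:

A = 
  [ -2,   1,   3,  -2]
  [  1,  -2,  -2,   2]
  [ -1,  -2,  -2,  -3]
Row operations:
R2 → R2 + (1/2)·R1
R3 → R3 - (1/2)·R1
R3 → R3 - (5/3)·R2

Resulting echelon form:
REF = 
  [   -2,     1,     3,    -2]
  [    0,  -3/2,  -1/2,     1]
  [    0,     0,  -8/3, -11/3]

Rank = 3 (number of non-zero pivot rows).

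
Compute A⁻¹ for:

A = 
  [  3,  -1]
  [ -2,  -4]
det(A) = (3)(-4) - (-1)(-2) = -14
For a 2×2 matrix, A⁻¹ = (1/det(A)) · [[d, -b], [-c, a]]
    = (-1/14) · [[-4, 1], [2, 3]]

A⁻¹ = 
  [  2/7, -1/14]
  [ -1/7, -3/14]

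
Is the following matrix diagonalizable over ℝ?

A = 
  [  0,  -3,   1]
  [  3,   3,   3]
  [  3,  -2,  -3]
No

Characteristic polynomial: det(λI - A) = λ³ + 3λ + 69
By the rational root theorem any rational root is an integer dividing 69; none of those is a root, so p(λ) has no rational roots and hence (being an irreducible cubic) no repeated roots.
Discriminant of the cubic: Δ = -128655
Δ < 0 ⇒ one real eigenvalue and a complex-conjugate pair: λ ≈ 1.929 + 3.763i, 1.929 - 3.763i, -3.858
Has complex eigenvalues (not diagonalizable over ℝ).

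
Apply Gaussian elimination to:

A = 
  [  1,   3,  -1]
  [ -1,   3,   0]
Row operations:
R2 → R2 + (1)·R1

Resulting echelon form:
REF = 
  [  1,   3,  -1]
  [  0,   6,  -1]

Rank = 2 (number of non-zero pivot rows).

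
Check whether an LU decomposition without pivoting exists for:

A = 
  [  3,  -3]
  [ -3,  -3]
Yes.
A[1,1] = 3 ≠ 0, so Gaussian elimination proceeds without a row swap: multiplier ℓ₂₁ = (-3)/(3) = -1, and U[2,2] = -3 - (-1)(-3) = -6.
L = 
  [  1,   0]
  [ -1,   1]
U = 
  [  3,  -3]
  [  0,  -6]
Check row 2 of LU: [(-1)(3), (-1)(-3) + (-6)] = [-3, -3] = row 2 of A ✓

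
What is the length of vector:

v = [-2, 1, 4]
4.583

||v||₂ = √((-2)² + (1)² + (4)²) = √21 = 4.583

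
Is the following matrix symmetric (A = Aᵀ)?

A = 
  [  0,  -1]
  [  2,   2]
No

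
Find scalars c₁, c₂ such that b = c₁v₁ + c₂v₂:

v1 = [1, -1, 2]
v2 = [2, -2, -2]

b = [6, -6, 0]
c1 = 2, c2 = 2

b = 2·v1 + 2·v2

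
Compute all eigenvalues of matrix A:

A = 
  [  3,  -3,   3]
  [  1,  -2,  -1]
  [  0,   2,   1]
λ = 3, (-1 + i√11)/2, (-1 - i√11)/2  (≈ 3, -0.5 + 1.658i, -0.5 - 1.658i)

Characteristic polynomial: det(λI - A) = λ³ - 2λ² - 9
Testing integer divisors of the constant term: p(3) = 0, so (λ - 3) is a factor:
p(λ) = (λ - 3)(λ² + λ + 3)
λ² + λ + 3 = 0  ⇒  λ = (-1 ± √((1)² - 4·(3)))/2 = (-1 ± √(-11))/2
  = (-1 + i√11)/2,  (-1 - i√11)/2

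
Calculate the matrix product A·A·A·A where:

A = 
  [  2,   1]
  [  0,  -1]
A² = A·A:
A²[1,1] = (2)(2) + (1)(0) = 4
A²[1,2] = (2)(1) + (1)(-1) = 1
A²[2,1] = (0)(2) + (-1)(0) = 0
A²[2,2] = (0)(1) + (-1)(-1) = 1
A² = 
  [  4,   1]
  [  0,   1]

A^3 = A^2·A:
A^3[1,1] = (4)(2) + (1)(0) = 8
A^3[1,2] = (4)(1) + (1)(-1) = 3
A^3[2,1] = (0)(2) + (1)(0) = 0
A^3[2,2] = (0)(1) + (1)(-1) = -1
A^3 = 
  [  8,   3]
  [  0,  -1]

A^4 = A^3·A:
A^4[1,1] = (8)(2) + (3)(0) = 16
A^4[1,2] = (8)(1) + (3)(-1) = 5
A^4[2,1] = (0)(2) + (-1)(0) = 0
A^4[2,2] = (0)(1) + (-1)(-1) = 1
A^4 = 
  [ 16,   5]
  [  0,   1]

Therefore
A^4 = 
  [ 16,   5]
  [  0,   1]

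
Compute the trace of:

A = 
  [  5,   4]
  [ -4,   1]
6

tr(A) = 5 + 1 = 6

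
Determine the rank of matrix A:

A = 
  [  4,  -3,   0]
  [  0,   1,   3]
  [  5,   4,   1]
Row reduce:
R3 → R3 - (5/4)·R1
R3 → R3 - (31/4)·R2
REF = 
  [    4,    -3,     0]
  [    0,     1,     3]
  [    0,     0, -89/4]
Pivot columns: 1, 2, 3 → 3 pivots.

rank(A) = 3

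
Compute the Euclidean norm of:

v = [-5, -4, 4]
7.55

||v||₂ = √((-5)² + (-4)² + (4)²) = √57 = 7.55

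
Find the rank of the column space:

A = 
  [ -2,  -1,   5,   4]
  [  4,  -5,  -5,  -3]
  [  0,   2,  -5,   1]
dim(Col(A)) = 3

Row reduce:
R2 → R2 + (2)·R1
R3 → R3 + (2/7)·R2
REF = 
  [   -2,    -1,     5,     4]
  [    0,    -7,     5,     5]
  [    0,     0, -25/7,  17/7]
Pivot columns: 1, 2, 3 → 3 pivots.
dim(Col(A)) = number of pivot columns = 3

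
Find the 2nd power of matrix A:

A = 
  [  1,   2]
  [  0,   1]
A² = A·A:
A²[1,1] = (1)(1) + (2)(0) = 1
A²[1,2] = (1)(2) + (2)(1) = 4
A²[2,1] = (0)(1) + (1)(0) = 0
A²[2,2] = (0)(2) + (1)(1) = 1
A² = 
  [  1,   4]
  [  0,   1]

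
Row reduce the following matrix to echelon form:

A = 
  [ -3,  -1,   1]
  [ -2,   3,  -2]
Row operations:
R2 → R2 - (2/3)·R1

Resulting echelon form:
REF = 
  [  -3,   -1,    1]
  [   0, 11/3, -8/3]

Rank = 2 (number of non-zero pivot rows).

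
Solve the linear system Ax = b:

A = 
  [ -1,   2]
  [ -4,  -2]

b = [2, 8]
Row reduce the augmented matrix [A|b]:
R2 → R2 - (4)·R1
REF = 
  [ -1,   2,   2]
  [  0, -10,   0]

Back-substitution:
x₂ = 0 / (-10) = 0
x₁ = (2 - (2)(0)) / (-1) = -2

x = [-2, 0]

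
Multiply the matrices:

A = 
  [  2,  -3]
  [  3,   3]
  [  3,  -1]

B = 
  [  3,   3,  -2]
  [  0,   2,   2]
A is 3×2 and B is 2×3, so AB is 3×3. Each entry is (row of A)·(column of B):
AB[1,1] = (2)(3) + (-3)(0) = 6
AB[1,2] = (2)(3) + (-3)(2) = 0
AB[1,3] = (2)(-2) + (-3)(2) = -10
AB[2,1] = (3)(3) + (3)(0) = 9
AB[2,2] = (3)(3) + (3)(2) = 15
AB[2,3] = (3)(-2) + (3)(2) = 0
AB[3,1] = (3)(3) + (-1)(0) = 9
AB[3,2] = (3)(3) + (-1)(2) = 7
AB[3,3] = (3)(-2) + (-1)(2) = -8

AB = 
  [  6,   0, -10]
  [  9,  15,   0]
  [  9,   7,  -8]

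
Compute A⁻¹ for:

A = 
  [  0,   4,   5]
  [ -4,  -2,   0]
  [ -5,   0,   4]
det(A) = (0)·((-2)(4) - (0)(0)) - (4)·((-4)(4) - (0)(-5)) + (5)·((-4)(0) - (-2)(-5))
  = (0)(-8) - (4)(-16) + (5)(-10)
  = 14
det(A) = 14 ≠ 0, so A is invertible.

Cofactors Cᵢⱼ = (-1)ⁱ⁺ʲ·Mᵢⱼ:
C = 
  [ -8,  16, -10]
  [-16,  25, -20]
  [ 10, -20,  16]

adj(A) = Cᵀ:
adj(A) = 
  [ -8, -16,  10]
  [ 16,  25, -20]
  [-10, -20,  16]

A⁻¹ = (1/14) · adj(A):
A⁻¹ = 
  [ -4/7,  -8/7,   5/7]
  [  8/7, 25/14, -10/7]
  [ -5/7, -10/7,   8/7]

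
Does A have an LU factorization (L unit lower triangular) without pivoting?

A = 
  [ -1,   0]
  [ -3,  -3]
Yes.
A[1,1] = -1 ≠ 0, so Gaussian elimination proceeds without a row swap: multiplier ℓ₂₁ = (-3)/(-1) = 3, and U[2,2] = -3 - (3)(0) = -3.
L = 
  [  1,   0]
  [  3,   1]
U = 
  [ -1,   0]
  [  0,  -3]
Check row 2 of LU: [(3)(-1), (3)(0) + (-3)] = [-3, -3] = row 2 of A ✓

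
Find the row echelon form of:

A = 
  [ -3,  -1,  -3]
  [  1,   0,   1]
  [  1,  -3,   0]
Row operations:
R2 → R2 + (1/3)·R1
R3 → R3 + (1/3)·R1
R3 → R3 - (10)·R2

Resulting echelon form:
REF = 
  [  -3,   -1,   -3]
  [   0, -1/3,    0]
  [   0,    0,   -1]

Rank = 3 (number of non-zero pivot rows).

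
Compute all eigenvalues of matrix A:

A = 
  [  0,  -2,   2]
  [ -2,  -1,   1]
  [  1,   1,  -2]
Characteristic polynomial: det(λI - A) = λ³ + 3λ² - 5λ - 4
Testing integer divisors of the constant term: p(-4) = 0, so (λ + 4) is a factor:
p(λ) = (λ + 4)(λ² - λ - 1)
λ² - λ - 1 = 0  ⇒  λ = (1 ± √((-1)² - 4·(-1)))/2 = (1 ± √(5))/2
  = (1 + √5)/2,  (1 - √5)/2

λ = -4, (1 + √5)/2, (1 - √5)/2  (≈ -4, 1.618, -0.618)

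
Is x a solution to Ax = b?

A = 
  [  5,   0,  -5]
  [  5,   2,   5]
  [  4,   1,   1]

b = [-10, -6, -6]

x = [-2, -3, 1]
No

Ax = [-15, -11, -10] ≠ b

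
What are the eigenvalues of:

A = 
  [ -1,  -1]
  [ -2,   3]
λ = 1 + √6, 1 - √6  (≈ 3.449, -1.449)

tr(A) = 2, det(A) = -5
Characteristic polynomial: λ² - tr(A)λ + det(A) = λ² - 2λ - 5
λ² - 2λ - 5 = 0  ⇒  λ = (2 ± √((-2)² - 4·(-5)))/2 = (2 ± √(24))/2
  = 1 + √6,  1 - √6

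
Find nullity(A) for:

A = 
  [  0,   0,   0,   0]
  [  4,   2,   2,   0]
nullity(A) = 3

Row reduce:
Swap R1 ↔ R2
REF = 
  [  4,   2,   2,   0]
  [  0,   0,   0,   0]
Pivot columns: 1 → 1 pivot.
rank(A) = 1, so nullity(A) = 4 - 1 = 3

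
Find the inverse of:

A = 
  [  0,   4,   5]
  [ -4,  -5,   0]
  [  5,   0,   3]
det(A) = (0)·((-5)(3) - (0)(0)) - (4)·((-4)(3) - (0)(5)) + (5)·((-4)(0) - (-5)(5))
  = (0)(-15) - (4)(-12) + (5)(25)
  = 173
det(A) = 173 ≠ 0, so A is invertible.

Cofactors Cᵢⱼ = (-1)ⁱ⁺ʲ·Mᵢⱼ:
C = 
  [-15,  12,  25]
  [-12, -25,  20]
  [ 25, -20,  16]

adj(A) = Cᵀ:
adj(A) = 
  [-15, -12,  25]
  [ 12, -25, -20]
  [ 25,  20,  16]

A⁻¹ = (1/173) · adj(A):
A⁻¹ = 
  [-15/173, -12/173,  25/173]
  [ 12/173, -25/173, -20/173]
  [ 25/173,  20/173,  16/173]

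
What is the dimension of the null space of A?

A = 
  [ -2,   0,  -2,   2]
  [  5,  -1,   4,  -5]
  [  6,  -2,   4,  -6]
nullity(A) = 2

Row reduce:
R2 → R2 + (5/2)·R1
R3 → R3 + (3)·R1
R3 → R3 - (2)·R2
REF = 
  [ -2,   0,  -2,   2]
  [  0,  -1,  -1,   0]
  [  0,   0,   0,   0]
Pivot columns: 1, 2 → 2 pivots.
rank(A) = 2, so nullity(A) = 4 - 2 = 2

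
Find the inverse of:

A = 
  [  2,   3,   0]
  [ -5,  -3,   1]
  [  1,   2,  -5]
det(A) = (2)·((-3)(-5) - (1)(2)) - (3)·((-5)(-5) - (1)(1)) + (0)·((-5)(2) - (-3)(1))
  = (2)(13) - (3)(24) + (0)(-7)
  = -46
det(A) = -46 ≠ 0, so A is invertible.

Cofactors Cᵢⱼ = (-1)ⁱ⁺ʲ·Mᵢⱼ:
C = 
  [ 13, -24,  -7]
  [ 15, -10,  -1]
  [  3,  -2,   9]

adj(A) = Cᵀ:
adj(A) = 
  [ 13,  15,   3]
  [-24, -10,  -2]
  [ -7,  -1,   9]

A⁻¹ = (-1/46) · adj(A):
A⁻¹ = 
  [-13/46, -15/46,  -3/46]
  [ 12/23,   5/23,   1/23]
  [  7/46,   1/46,  -9/46]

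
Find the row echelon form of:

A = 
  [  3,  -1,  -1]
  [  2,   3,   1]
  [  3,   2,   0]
Row operations:
R2 → R2 - (2/3)·R1
R3 → R3 - (1)·R1
R3 → R3 - (9/11)·R2

Resulting echelon form:
REF = 
  [    3,    -1,    -1]
  [    0,  11/3,   5/3]
  [    0,     0, -4/11]

Rank = 3 (number of non-zero pivot rows).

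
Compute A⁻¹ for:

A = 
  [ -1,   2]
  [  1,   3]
det(A) = (-1)(3) - (2)(1) = -5
For a 2×2 matrix, A⁻¹ = (1/det(A)) · [[d, -b], [-c, a]]
    = (-1/5) · [[3, -2], [-1, -1]]

A⁻¹ = 
  [-3/5,  2/5]
  [ 1/5,  1/5]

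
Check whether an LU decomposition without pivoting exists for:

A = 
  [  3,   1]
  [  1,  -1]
Yes.
A[1,1] = 3 ≠ 0, so Gaussian elimination proceeds without a row swap: multiplier ℓ₂₁ = (1)/(3) = 1/3, and U[2,2] = -1 - (1/3)(1) = -4/3.
L = 
  [  1,   0]
  [1/3,   1]
U = 
  [   3,    1]
  [   0, -4/3]
Check row 2 of LU: [(1/3)(3), (1/3)(1) + (-4/3)] = [1, -1] = row 2 of A ✓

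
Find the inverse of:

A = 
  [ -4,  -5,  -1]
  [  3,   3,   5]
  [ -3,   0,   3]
det(A) = (-4)·((3)(3) - (5)(0)) - (-5)·((3)(3) - (5)(-3)) + (-1)·((3)(0) - (3)(-3))
  = (-4)(9) - (-5)(24) + (-1)(9)
  = 75
det(A) = 75 ≠ 0, so A is invertible.

Cofactors Cᵢⱼ = (-1)ⁱ⁺ʲ·Mᵢⱼ:
C = 
  [  9, -24,   9]
  [ 15, -15,  15]
  [-22,  17,   3]

adj(A) = Cᵀ:
adj(A) = 
  [  9,  15, -22]
  [-24, -15,  17]
  [  9,  15,   3]

A⁻¹ = (1/75) · adj(A):
A⁻¹ = 
  [  3/25,    1/5, -22/75]
  [ -8/25,   -1/5,  17/75]
  [  3/25,    1/5,   1/25]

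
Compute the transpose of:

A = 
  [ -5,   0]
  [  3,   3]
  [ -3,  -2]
Aᵀ = 
  [ -5,   3,  -3]
  [  0,   3,  -2]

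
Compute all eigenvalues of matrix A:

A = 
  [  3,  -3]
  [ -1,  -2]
tr(A) = 1, det(A) = -9
Characteristic polynomial: λ² - tr(A)λ + det(A) = λ² - λ - 9
λ² - λ - 9 = 0  ⇒  λ = (1 ± √((-1)² - 4·(-9)))/2 = (1 ± √(37))/2
  = (1 + √37)/2,  (1 - √37)/2

λ = (1 + √37)/2, (1 - √37)/2  (≈ 3.541, -2.541)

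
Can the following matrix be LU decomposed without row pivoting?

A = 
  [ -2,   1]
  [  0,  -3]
Yes.
A[1,1] = -2 ≠ 0, so Gaussian elimination proceeds without a row swap: multiplier ℓ₂₁ = (0)/(-2) = 0, and U[2,2] = -3 - (0)(1) = -3.
L = 
  [  1,   0]
  [  0,   1]
U = 
  [ -2,   1]
  [  0,  -3]
Check row 2 of LU: [(0)(-2), (0)(1) + (-3)] = [0, -3] = row 2 of A ✓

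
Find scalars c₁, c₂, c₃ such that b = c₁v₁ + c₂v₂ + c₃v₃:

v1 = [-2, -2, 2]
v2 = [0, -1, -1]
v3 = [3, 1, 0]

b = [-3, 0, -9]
c1 = -3, c2 = 3, c3 = -3

b = -3·v1 + 3·v2 + -3·v3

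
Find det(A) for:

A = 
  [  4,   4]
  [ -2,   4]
For a 2×2 matrix, det = ad - bc = (4)(4) - (4)(-2) = 24

det(A) = 24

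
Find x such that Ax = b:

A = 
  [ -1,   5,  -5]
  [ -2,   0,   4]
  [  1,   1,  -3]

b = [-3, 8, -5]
x = [-2, 0, 1]

Row reduce the augmented matrix [A|b]:
R2 → R2 - (2)·R1
R3 → R3 + (1)·R1
R3 → R3 + (3/5)·R2
REF = 
  [ -1,   5,  -5,  -3]
  [  0, -10,  14,  14]
  [  0,   0, 2/5, 2/5]

Back-substitution:
x₃ = (2/5) / (2/5) = 1
x₂ = (14 - (14)(1)) / (-10) = 0
x₁ = (-3 - (5)(0) - (-5)(1)) / (-1) = -2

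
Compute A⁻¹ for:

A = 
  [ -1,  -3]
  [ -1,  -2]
det(A) = (-1)(-2) - (-3)(-1) = -1
For a 2×2 matrix, A⁻¹ = (1/det(A)) · [[d, -b], [-c, a]]
    = (-1) · [[-2, 3], [1, -1]]

A⁻¹ = 
  [  2,  -3]
  [ -1,   1]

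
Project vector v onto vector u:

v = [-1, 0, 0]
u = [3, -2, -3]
v·u = (-1)(3) + (0)(-2) + (0)(-3) = -3
u·u = (3)² + (-2)² + (-3)² = 22
proj_u(v) = (v·u / u·u) × u = (-3/22) × u

proj_u(v) = [-9/22, 3/11, 9/22]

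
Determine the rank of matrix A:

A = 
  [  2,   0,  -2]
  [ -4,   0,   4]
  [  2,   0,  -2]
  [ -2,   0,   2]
Row reduce:
R2 → R2 + (2)·R1
R3 → R3 - (1)·R1
R4 → R4 + (1)·R1
REF = 
  [  2,   0,  -2]
  [  0,   0,   0]
  [  0,   0,   0]
  [  0,   0,   0]
Pivot columns: 1 → 1 pivot.

rank(A) = 1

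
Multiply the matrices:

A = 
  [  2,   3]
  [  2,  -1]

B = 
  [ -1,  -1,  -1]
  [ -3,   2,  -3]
A is 2×2 and B is 2×3, so AB is 2×3. Each entry is (row of A)·(column of B):
AB[1,1] = (2)(-1) + (3)(-3) = -11
AB[1,2] = (2)(-1) + (3)(2) = 4
AB[1,3] = (2)(-1) + (3)(-3) = -11
AB[2,1] = (2)(-1) + (-1)(-3) = 1
AB[2,2] = (2)(-1) + (-1)(2) = -4
AB[2,3] = (2)(-1) + (-1)(-3) = 1

AB = 
  [-11,   4, -11]
  [  1,  -4,   1]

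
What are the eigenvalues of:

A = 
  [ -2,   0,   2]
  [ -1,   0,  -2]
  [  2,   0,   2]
λ = 0, 2√2, -2√2  (≈ 0, 2.828, -2.828)

Characteristic polynomial: det(λI - A) = λ³ - 8λ
The constant term is 0, so λ = 0 is a root: p(λ) = λ(λ² - 8)
λ² - 8 = 0  ⇒  λ = (0 ± √((0)² - 4·(-8)))/2 = (0 ± √(32))/2
  = 2√2,  -2√2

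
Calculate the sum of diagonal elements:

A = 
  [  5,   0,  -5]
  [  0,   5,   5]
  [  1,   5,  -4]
6

tr(A) = 5 + 5 + -4 = 6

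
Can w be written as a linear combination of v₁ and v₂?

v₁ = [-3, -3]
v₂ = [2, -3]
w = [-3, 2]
Yes

Form the augmented matrix and row-reduce:
[v₁|v₂|w] = 
  [ -3,   2,  -3]
  [ -3,  -3,   2]
R2 → R2 - (1)·R1
REF = 
  [ -3,   2,  -3]
  [  0,  -5,   5]

No row of the form [0 0 | nonzero], so the system is consistent. Back-substitution gives c₁ = 1/3, c₂ = -1: w = (1/3)·v₁ + (-1)·v₂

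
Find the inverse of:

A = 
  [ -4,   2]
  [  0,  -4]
det(A) = (-4)(-4) - (2)(0) = 16
For a 2×2 matrix, A⁻¹ = (1/det(A)) · [[d, -b], [-c, a]]
    = (1/16) · [[-4, -2], [0, -4]]

A⁻¹ = 
  [-1/4, -1/8]
  [   0, -1/4]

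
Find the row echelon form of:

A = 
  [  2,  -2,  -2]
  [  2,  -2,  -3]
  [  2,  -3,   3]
Row operations:
R2 → R2 - (1)·R1
R3 → R3 - (1)·R1
Swap R2 ↔ R3

Resulting echelon form:
REF = 
  [  2,  -2,  -2]
  [  0,  -1,   5]
  [  0,   0,  -1]

Rank = 3 (number of non-zero pivot rows).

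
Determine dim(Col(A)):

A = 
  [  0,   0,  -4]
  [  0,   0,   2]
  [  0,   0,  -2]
dim(Col(A)) = 1

Row reduce:
R2 → R2 + (1/2)·R1
R3 → R3 - (1/2)·R1
REF = 
  [  0,   0,  -4]
  [  0,   0,   0]
  [  0,   0,   0]
Pivot columns: 3 → 1 pivot.
dim(Col(A)) = number of pivot columns = 1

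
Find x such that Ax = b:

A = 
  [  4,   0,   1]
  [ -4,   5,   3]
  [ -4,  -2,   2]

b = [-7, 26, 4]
Row reduce the augmented matrix [A|b]:
R2 → R2 + (1)·R1
R3 → R3 + (1)·R1
R3 → R3 + (2/5)·R2
REF = 
  [   4,    0,    1,   -7]
  [   0,    5,    4,   19]
  [   0,    0, 23/5, 23/5]

Back-substitution:
x₃ = (23/5) / (23/5) = 1
x₂ = (19 - (4)(1)) / 5 = 3
x₁ = (-7 - (0)(3) - (1)(1)) / 4 = -2

x = [-2, 3, 1]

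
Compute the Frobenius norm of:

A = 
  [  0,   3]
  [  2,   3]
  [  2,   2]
||A||_F = 5.477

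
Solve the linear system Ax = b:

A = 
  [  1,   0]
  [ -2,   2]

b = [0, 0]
x = [0, 0]

Row reduce the augmented matrix [A|b]:
R2 → R2 + (2)·R1
REF = 
  [  1,   0,   0]
  [  0,   2,   0]

Back-substitution:
x₂ = 0 / 2 = 0
x₁ = (0 - (0)(0)) / 1 = 0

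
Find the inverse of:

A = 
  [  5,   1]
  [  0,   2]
det(A) = (5)(2) - (1)(0) = 10
For a 2×2 matrix, A⁻¹ = (1/det(A)) · [[d, -b], [-c, a]]
    = (1/10) · [[2, -1], [0, 5]]

A⁻¹ = 
  [  1/5, -1/10]
  [    0,   1/2]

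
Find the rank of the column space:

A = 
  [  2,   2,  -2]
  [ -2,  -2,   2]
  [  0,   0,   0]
Row reduce:
R2 → R2 + (1)·R1
REF = 
  [  2,   2,  -2]
  [  0,   0,   0]
  [  0,   0,   0]
Pivot columns: 1 → 1 pivot.
dim(Col(A)) = number of pivot columns = 1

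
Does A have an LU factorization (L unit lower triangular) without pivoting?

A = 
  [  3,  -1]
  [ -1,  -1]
Yes.
A[1,1] = 3 ≠ 0, so Gaussian elimination proceeds without a row swap: multiplier ℓ₂₁ = (-1)/(3) = -1/3, and U[2,2] = -1 - (-1/3)(-1) = -4/3.
L = 
  [   1,    0]
  [-1/3,    1]
U = 
  [   3,   -1]
  [   0, -4/3]
Check row 2 of LU: [(-1/3)(3), (-1/3)(-1) + (-4/3)] = [-1, -1] = row 2 of A ✓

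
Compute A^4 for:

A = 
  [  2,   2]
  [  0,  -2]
A² = A·A:
A²[1,1] = (2)(2) + (2)(0) = 4
A²[1,2] = (2)(2) + (2)(-2) = 0
A²[2,1] = (0)(2) + (-2)(0) = 0
A²[2,2] = (0)(2) + (-2)(-2) = 4
A² = 
  [  4,   0]
  [  0,   4]

A^3 = A^2·A:
A^3[1,1] = (4)(2) + (0)(0) = 8
A^3[1,2] = (4)(2) + (0)(-2) = 8
A^3[2,1] = (0)(2) + (4)(0) = 0
A^3[2,2] = (0)(2) + (4)(-2) = -8
A^3 = 
  [  8,   8]
  [  0,  -8]

A^4 = A^3·A:
A^4[1,1] = (8)(2) + (8)(0) = 16
A^4[1,2] = (8)(2) + (8)(-2) = 0
A^4[2,1] = (0)(2) + (-8)(0) = 0
A^4[2,2] = (0)(2) + (-8)(-2) = 16
A^4 = 
  [ 16,   0]
  [  0,  16]

Therefore
A^4 = 
  [ 16,   0]
  [  0,  16]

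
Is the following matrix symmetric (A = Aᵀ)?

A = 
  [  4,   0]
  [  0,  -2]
Yes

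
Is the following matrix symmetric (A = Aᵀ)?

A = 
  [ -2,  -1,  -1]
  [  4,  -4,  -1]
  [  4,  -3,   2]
No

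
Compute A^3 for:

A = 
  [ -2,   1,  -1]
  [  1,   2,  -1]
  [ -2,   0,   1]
A^3 = 
  [-14,   7,  -7]
  [  9,  12, -11]
  [-12,  -2,   3]

A² = A·A:
A²[1,1] = (-2)(-2) + (1)(1) + (-1)(-2) = 7
A²[1,2] = (-2)(1) + (1)(2) + (-1)(0) = 0
A²[1,3] = (-2)(-1) + (1)(-1) + (-1)(1) = 0
A²[2,1] = (1)(-2) + (2)(1) + (-1)(-2) = 2
A²[2,2] = (1)(1) + (2)(2) + (-1)(0) = 5
A²[2,3] = (1)(-1) + (2)(-1) + (-1)(1) = -4
A²[3,1] = (-2)(-2) + (0)(1) + (1)(-2) = 2
A²[3,2] = (-2)(1) + (0)(2) + (1)(0) = -2
A²[3,3] = (-2)(-1) + (0)(-1) + (1)(1) = 3
A² = 
  [  7,   0,   0]
  [  2,   5,  -4]
  [  2,  -2,   3]

A^3 = A^2·A:
A^3[1,1] = (7)(-2) + (0)(1) + (0)(-2) = -14
A^3[1,2] = (7)(1) + (0)(2) + (0)(0) = 7
A^3[1,3] = (7)(-1) + (0)(-1) + (0)(1) = -7
A^3[2,1] = (2)(-2) + (5)(1) + (-4)(-2) = 9
A^3[2,2] = (2)(1) + (5)(2) + (-4)(0) = 12
A^3[2,3] = (2)(-1) + (5)(-1) + (-4)(1) = -11
A^3[3,1] = (2)(-2) + (-2)(1) + (3)(-2) = -12
A^3[3,2] = (2)(1) + (-2)(2) + (3)(0) = -2
A^3[3,3] = (2)(-1) + (-2)(-1) + (3)(1) = 3
A^3 = 
  [-14,   7,  -7]
  [  9,  12, -11]
  [-12,  -2,   3]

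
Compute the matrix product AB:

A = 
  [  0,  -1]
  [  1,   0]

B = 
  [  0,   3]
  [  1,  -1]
AB = 
  [ -1,   1]
  [  0,   3]

A is 2×2 and B is 2×2, so AB is 2×2. Each entry is (row of A)·(column of B):
AB[1,1] = (0)(0) + (-1)(1) = -1
AB[1,2] = (0)(3) + (-1)(-1) = 1
AB[2,1] = (1)(0) + (0)(1) = 0
AB[2,2] = (1)(3) + (0)(-1) = 3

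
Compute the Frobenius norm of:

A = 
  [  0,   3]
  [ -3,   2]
||A||_F = 4.69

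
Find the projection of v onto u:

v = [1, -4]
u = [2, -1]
v·u = (1)(2) + (-4)(-1) = 6
u·u = (2)² + (-1)² = 5
proj_u(v) = (v·u / u·u) × u = (6/5) × u

proj_u(v) = [12/5, -6/5]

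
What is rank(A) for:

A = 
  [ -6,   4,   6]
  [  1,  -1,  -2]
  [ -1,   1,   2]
rank(A) = 2

Row reduce:
R2 → R2 + (1/6)·R1
R3 → R3 - (1/6)·R1
R3 → R3 + (1)·R2
REF = 
  [  -6,    4,    6]
  [   0, -1/3,   -1]
  [   0,    0,    0]
Pivot columns: 1, 2 → 2 pivots.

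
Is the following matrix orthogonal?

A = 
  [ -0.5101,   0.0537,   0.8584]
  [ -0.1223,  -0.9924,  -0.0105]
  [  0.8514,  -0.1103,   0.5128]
Yes

AᵀA = 
  [  1,   0.0001,   0]
  [  0.0001,   0.9999,   0]
  [  0,   0,   0.9999]
≈ I (equal to I up to the 4-dp rounding of the entries)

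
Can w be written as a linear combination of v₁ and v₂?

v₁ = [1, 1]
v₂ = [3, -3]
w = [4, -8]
Yes

Form the augmented matrix and row-reduce:
[v₁|v₂|w] = 
  [  1,   3,   4]
  [  1,  -3,  -8]
R2 → R2 - (1)·R1
REF = 
  [  1,   3,   4]
  [  0,  -6, -12]

No row of the form [0 0 | nonzero], so the system is consistent. Back-substitution gives c₁ = -2, c₂ = 2: w = (-2)·v₁ + (2)·v₂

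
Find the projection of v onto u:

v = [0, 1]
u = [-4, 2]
proj_u(v) = [-2/5, 1/5]

v·u = (0)(-4) + (1)(2) = 2
u·u = (-4)² + (2)² = 20
proj_u(v) = (v·u / u·u) × u = (2/20) × u = (1/10) × u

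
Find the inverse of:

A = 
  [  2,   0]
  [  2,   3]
det(A) = (2)(3) - (0)(2) = 6
For a 2×2 matrix, A⁻¹ = (1/det(A)) · [[d, -b], [-c, a]]
    = (1/6) · [[3, 0], [-2, 2]]

A⁻¹ = 
  [ 1/2,    0]
  [-1/3,  1/3]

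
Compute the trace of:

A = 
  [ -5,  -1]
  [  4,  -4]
-9

tr(A) = -5 + -4 = -9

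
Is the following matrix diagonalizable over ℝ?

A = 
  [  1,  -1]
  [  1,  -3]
Yes

tr(A) = -2, det(A) = -2
Characteristic polynomial: λ² - tr(A)λ + det(A) = λ² + 2λ - 2
λ² + 2λ - 2 = 0  ⇒  λ = (-2 ± √((2)² - 4·(-2)))/2 = (-2 ± √(12))/2
  = -1 + √3,  -1 - √3
Eigenvalues: -1 + √3, -1 - √3  (≈ 0.7321, -2.732)
The two irrational eigenvalues are distinct (simple), so each has alg. mult. = geom. mult. = 1.
Sum of geometric multiplicities equals n, so A has n independent eigenvectors.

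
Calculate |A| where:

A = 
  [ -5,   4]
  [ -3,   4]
For a 2×2 matrix, det = ad - bc = (-5)(4) - (4)(-3) = -8

det(A) = -8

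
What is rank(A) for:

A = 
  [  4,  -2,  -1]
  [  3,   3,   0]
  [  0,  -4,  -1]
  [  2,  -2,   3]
rank(A) = 3

Row reduce:
R2 → R2 - (3/4)·R1
R4 → R4 - (1/2)·R1
R3 → R3 + (8/9)·R2
R4 → R4 + (2/9)·R2
R4 → R4 + (11)·R3
REF = 
  [   4,   -2,   -1]
  [   0,  9/2,  3/4]
  [   0,    0, -1/3]
  [   0,    0,    0]
Pivot columns: 1, 2, 3 → 3 pivots.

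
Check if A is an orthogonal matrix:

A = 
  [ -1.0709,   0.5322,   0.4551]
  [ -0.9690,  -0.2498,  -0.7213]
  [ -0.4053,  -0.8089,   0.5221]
No

AᵀA = 
  [  2.2501,   0,   0]
  [  0,   1,   0.0001]
  [  0,   0.0001,   1]
≠ I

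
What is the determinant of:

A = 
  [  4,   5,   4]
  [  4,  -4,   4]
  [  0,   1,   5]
Cofactor expansion along row 1:
det(A) = (4)·((-4)(5) - (4)(1)) - (5)·((4)(5) - (4)(0)) + (4)·((4)(1) - (-4)(0))
  = (4)(-24) - (5)(20) + (4)(4)
  = -180

det(A) = -180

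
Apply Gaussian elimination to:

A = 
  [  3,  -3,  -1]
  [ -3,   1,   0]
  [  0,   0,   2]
Row operations:
R2 → R2 + (1)·R1

Resulting echelon form:
REF = 
  [  3,  -3,  -1]
  [  0,  -2,  -1]
  [  0,   0,   2]

Rank = 3 (number of non-zero pivot rows).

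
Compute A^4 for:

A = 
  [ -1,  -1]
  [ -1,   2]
A^4 = 
  [  5,  -7]
  [ -7,  26]

A² = A·A:
A²[1,1] = (-1)(-1) + (-1)(-1) = 2
A²[1,2] = (-1)(-1) + (-1)(2) = -1
A²[2,1] = (-1)(-1) + (2)(-1) = -1
A²[2,2] = (-1)(-1) + (2)(2) = 5
A² = 
  [  2,  -1]
  [ -1,   5]

A^3 = A^2·A:
A^3[1,1] = (2)(-1) + (-1)(-1) = -1
A^3[1,2] = (2)(-1) + (-1)(2) = -4
A^3[2,1] = (-1)(-1) + (5)(-1) = -4
A^3[2,2] = (-1)(-1) + (5)(2) = 11
A^3 = 
  [ -1,  -4]
  [ -4,  11]

A^4 = A^3·A:
A^4[1,1] = (-1)(-1) + (-4)(-1) = 5
A^4[1,2] = (-1)(-1) + (-4)(2) = -7
A^4[2,1] = (-4)(-1) + (11)(-1) = -7
A^4[2,2] = (-4)(-1) + (11)(2) = 26
A^4 = 
  [  5,  -7]
  [ -7,  26]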